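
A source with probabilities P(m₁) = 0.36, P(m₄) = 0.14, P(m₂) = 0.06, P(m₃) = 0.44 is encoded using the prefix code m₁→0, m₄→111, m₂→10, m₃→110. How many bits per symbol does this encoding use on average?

L̄ = Σ pᵢ·ℓᵢ = 0.36·1 + 0.14·3 + 0.06·2 + 0.44·3 = 2.22 bits/symbol.

2.22 bits/symbol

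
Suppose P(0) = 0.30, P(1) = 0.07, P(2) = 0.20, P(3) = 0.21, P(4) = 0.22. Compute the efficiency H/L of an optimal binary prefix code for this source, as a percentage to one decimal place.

Entropy H = −Σ p log₂ p ≈ 2.2074 bits.
Huffman merges: 7/100+1/5→27/100; 21/100+11/50→43/100; 27/100+3/10→57/100; 43/100+57/100→1. L = 227/100 ≈ 2.2700.
Efficiency = H/L = 2.2074/2.2700 = 97.2%.

97.2%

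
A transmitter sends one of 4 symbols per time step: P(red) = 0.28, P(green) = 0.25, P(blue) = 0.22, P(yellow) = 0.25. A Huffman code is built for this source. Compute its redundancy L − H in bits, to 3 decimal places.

0.005 bits

Entropy H = −Σ p log₂ p ≈ 1.9948 bits.
Huffman merges: 11/50+1/4→47/100; 1/4+7/25→53/100; 47/100+53/100→1. L = 2 ≈ 2.0000.
L − H = 2.0000 − 1.9948 = 0.005 bits.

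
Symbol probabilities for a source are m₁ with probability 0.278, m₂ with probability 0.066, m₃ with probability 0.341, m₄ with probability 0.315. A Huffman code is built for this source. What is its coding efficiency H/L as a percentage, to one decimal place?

91.3%

Entropy H = −Σ p log₂ p ≈ 1.8265 bits.
Huffman merges: 33/500+139/500→43/125; 63/200+341/1000→82/125; 43/125+82/125→1. L = 2 ≈ 2.0000.
Efficiency = H/L = 1.8265/2.0000 = 91.3%.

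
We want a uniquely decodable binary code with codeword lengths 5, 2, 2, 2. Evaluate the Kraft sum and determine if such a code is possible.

0.78125; yes

With common denominator 2^5 = 32: Σ 2^(−ℓᵢ) = 1/32 + 8/32 + 8/32 + 8/32 = 25/32 = 0.78125.
Kraft's inequality requires Σ ≤ 1; here Σ = 0.78125 ≤ 1, so such a prefix code exists.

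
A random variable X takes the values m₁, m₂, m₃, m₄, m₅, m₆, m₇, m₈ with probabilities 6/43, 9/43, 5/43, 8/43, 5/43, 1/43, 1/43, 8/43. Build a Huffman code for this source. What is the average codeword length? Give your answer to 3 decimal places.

Repeatedly combine the two least-probable nodes; the expected code length is the sum of the merged weights.
merge 1/43 + 1/43 → 2/43
merge 2/43 + 5/43 → 7/43
merge 5/43 + 6/43 → 11/43
merge 7/43 + 8/43 → 15/43
merge 8/43 + 9/43 → 17/43
merge 11/43 + 15/43 → 26/43
merge 17/43 + 26/43 → 1
L = 2/43 + 7/43 + 11/43 + 15/43 + 17/43 + 26/43 + 1 = 121/43 ≈ 2.814 bits/symbol.

2.814 bits/symbol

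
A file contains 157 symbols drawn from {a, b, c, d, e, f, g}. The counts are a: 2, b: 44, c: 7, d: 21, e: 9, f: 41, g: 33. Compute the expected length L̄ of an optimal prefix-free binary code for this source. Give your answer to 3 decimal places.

2.420 bits/symbol

Probabilities are the counts divided by 157.
Repeatedly combine the two least-probable nodes; the expected code length is the sum of the merged weights.
merge 2/157 + 7/157 → 9/157
merge 9/157 + 9/157 → 18/157
merge 18/157 + 21/157 → 39/157
merge 33/157 + 39/157 → 72/157
merge 41/157 + 44/157 → 85/157
merge 72/157 + 85/157 → 1
L = 9/157 + 18/157 + 39/157 + 72/157 + 85/157 + 1 = 380/157 ≈ 2.420 bits/symbol.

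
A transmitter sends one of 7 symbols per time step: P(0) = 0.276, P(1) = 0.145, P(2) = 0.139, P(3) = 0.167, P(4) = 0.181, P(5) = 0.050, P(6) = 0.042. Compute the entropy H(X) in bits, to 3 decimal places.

H = −Σ pᵢ log₂ pᵢ.
−0.276·log₂(0.276) = 0.5126
−0.145·log₂(0.145) = 0.4040
−0.139·log₂(0.139) = 0.3957
−0.167·log₂(0.167) = 0.4312
−0.181·log₂(0.181) = 0.4463
−0.050·log₂(0.050) = 0.2161
−0.042·log₂(0.042) = 0.1921
Sum ≈ 2.5980 → 2.598 bits.

2.598 bits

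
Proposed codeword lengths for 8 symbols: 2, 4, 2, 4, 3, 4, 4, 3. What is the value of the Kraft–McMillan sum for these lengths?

With common denominator 2^4 = 16: Σ 2^(−ℓᵢ) = 4/16 + 1/16 + 4/16 + 1/16 + 2/16 + 1/16 + 1/16 + 2/16 = 16/16 = 1.

1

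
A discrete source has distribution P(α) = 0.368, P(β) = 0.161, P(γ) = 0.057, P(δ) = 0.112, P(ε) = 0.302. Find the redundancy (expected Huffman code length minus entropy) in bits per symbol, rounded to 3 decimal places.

0.065 bits

Entropy H = −Σ p log₂ p ≈ 2.0659 bits.
Huffman merges: 57/1000+14/125→169/1000; 161/1000+169/1000→33/100; 151/500+33/100→79/125; 46/125+79/125→1. L = 2131/1000 ≈ 2.1310.
L − H = 2.1310 − 2.0659 = 0.065 bits.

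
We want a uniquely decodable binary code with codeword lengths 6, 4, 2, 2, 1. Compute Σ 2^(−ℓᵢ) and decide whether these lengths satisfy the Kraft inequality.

1.078125; no

With common denominator 2^6 = 64: Σ 2^(−ℓᵢ) = 1/64 + 4/64 + 16/64 + 16/64 + 32/64 = 69/64 = 1.078125.
Kraft's inequality requires Σ ≤ 1; here Σ = 1.078125 > 1, so no such prefix code exists.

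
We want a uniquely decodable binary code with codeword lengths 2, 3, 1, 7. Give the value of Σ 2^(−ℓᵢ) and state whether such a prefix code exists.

With common denominator 2^7 = 128: Σ 2^(−ℓᵢ) = 32/128 + 16/128 + 64/128 + 1/128 = 113/128 = 0.8828125.
Kraft's inequality requires Σ ≤ 1; here Σ = 0.8828125 ≤ 1, so such a prefix code exists.

0.8828125; yes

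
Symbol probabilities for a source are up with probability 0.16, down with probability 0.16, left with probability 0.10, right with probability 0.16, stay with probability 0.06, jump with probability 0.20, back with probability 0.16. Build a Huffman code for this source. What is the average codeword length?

2.8 bits/symbol

Repeatedly combine the two least-probable nodes; the expected code length is the sum of the merged weights.
merge 3/50 + 1/10 → 4/25
merge 4/25 + 4/25 → 8/25
merge 4/25 + 4/25 → 8/25
merge 4/25 + 1/5 → 9/25
merge 8/25 + 8/25 → 16/25
merge 9/25 + 16/25 → 1
L = 4/25 + 8/25 + 8/25 + 9/25 + 16/25 + 1 = 14/5 = 2.8 bits/symbol.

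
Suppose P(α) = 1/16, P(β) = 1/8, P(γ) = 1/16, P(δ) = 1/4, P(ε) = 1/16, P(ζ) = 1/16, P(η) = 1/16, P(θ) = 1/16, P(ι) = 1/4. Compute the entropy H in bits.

Each probability is a power of 1/2, so log₂(1/p) is an integer.
H = Σ p·log₂(1/p) = 1/16·4 + 1/8·3 + 1/16·4 + 1/4·2 + 1/16·4 + 1/16·4 + 1/16·4 + 1/16·4 + 1/4·2 = 2.875 bits.

2.875 bits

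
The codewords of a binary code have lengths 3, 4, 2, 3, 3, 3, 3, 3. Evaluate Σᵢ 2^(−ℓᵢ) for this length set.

With common denominator 2^4 = 16: Σ 2^(−ℓᵢ) = 2/16 + 1/16 + 4/16 + 2/16 + 2/16 + 2/16 + 2/16 + 2/16 = 17/16 = 1.0625.

1.0625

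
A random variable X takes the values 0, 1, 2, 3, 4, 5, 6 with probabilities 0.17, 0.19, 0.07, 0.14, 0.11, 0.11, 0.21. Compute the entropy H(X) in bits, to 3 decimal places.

2.729 bits

H = −Σ pᵢ log₂ pᵢ.
−0.17·log₂(0.17) = 0.4346
−0.19·log₂(0.19) = 0.4552
−0.07·log₂(0.07) = 0.2686
−0.14·log₂(0.14) = 0.3971
−0.11·log₂(0.11) = 0.3503
−0.11·log₂(0.11) = 0.3503
−0.21·log₂(0.21) = 0.4728
Sum ≈ 2.7289 → 2.729 bits.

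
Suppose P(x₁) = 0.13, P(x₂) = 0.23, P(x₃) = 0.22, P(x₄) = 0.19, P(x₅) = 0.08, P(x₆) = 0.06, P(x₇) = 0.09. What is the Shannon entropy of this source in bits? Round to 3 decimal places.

2.654 bits

H = −Σ pᵢ log₂ pᵢ.
−0.13·log₂(0.13) = 0.3826
−0.23·log₂(0.23) = 0.4877
−0.22·log₂(0.22) = 0.4806
−0.19·log₂(0.19) = 0.4552
−0.08·log₂(0.08) = 0.2915
−0.06·log₂(0.06) = 0.2435
−0.09·log₂(0.09) = 0.3127
Sum ≈ 2.6538 → 2.654 bits.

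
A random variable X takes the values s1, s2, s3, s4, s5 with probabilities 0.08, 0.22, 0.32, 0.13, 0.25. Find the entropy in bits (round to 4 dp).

2.1808 bits

H = −Σ pᵢ log₂ pᵢ.
−0.08·log₂(0.08) = 0.2915
−0.22·log₂(0.22) = 0.4806
−0.32·log₂(0.32) = 0.5260
−0.13·log₂(0.13) = 0.3826
−0.25·log₂(0.25) = 0.5000
Sum ≈ 2.1808 → 2.1808 bits.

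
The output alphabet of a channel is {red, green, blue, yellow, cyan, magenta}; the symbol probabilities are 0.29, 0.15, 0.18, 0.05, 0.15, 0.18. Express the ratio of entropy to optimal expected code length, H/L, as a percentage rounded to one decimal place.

Entropy H = −Σ p log₂ p ≈ 2.4457 bits.
Huffman merges: 1/20+3/20→1/5; 3/20+9/50→33/100; 9/50+1/5→19/50; 29/100+33/100→31/50; 19/50+31/50→1. L = 253/100 ≈ 2.5300.
Efficiency = H/L = 2.4457/2.5300 = 96.7%.

96.7%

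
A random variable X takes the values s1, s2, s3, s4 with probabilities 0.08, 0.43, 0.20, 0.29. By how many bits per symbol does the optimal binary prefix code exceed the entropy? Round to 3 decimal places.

Entropy H = −Σ p log₂ p ≈ 1.7974 bits.
Huffman merges: 2/25+1/5→7/25; 7/25+29/100→57/100; 43/100+57/100→1. L = 37/20 ≈ 1.8500.
L − H = 1.8500 − 1.7974 = 0.053 bits.

0.053 bits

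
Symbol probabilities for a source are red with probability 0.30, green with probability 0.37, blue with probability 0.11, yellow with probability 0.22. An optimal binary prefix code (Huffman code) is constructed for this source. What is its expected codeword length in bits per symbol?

Repeatedly combine the two least-probable nodes; the expected code length is the sum of the merged weights.
merge 11/100 + 11/50 → 33/100
merge 3/10 + 33/100 → 63/100
merge 37/100 + 63/100 → 1
L = 33/100 + 63/100 + 1 = 49/25 = 1.96 bits/symbol.

1.96 bits/symbol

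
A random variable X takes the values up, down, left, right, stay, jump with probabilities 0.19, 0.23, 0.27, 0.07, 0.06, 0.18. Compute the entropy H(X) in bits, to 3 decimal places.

2.410 bits

H = −Σ pᵢ log₂ pᵢ.
−0.19·log₂(0.19) = 0.4552
−0.23·log₂(0.23) = 0.4877
−0.27·log₂(0.27) = 0.5100
−0.07·log₂(0.07) = 0.2686
−0.06·log₂(0.06) = 0.2435
−0.18·log₂(0.18) = 0.4453
Sum ≈ 2.4103 → 2.410 bits.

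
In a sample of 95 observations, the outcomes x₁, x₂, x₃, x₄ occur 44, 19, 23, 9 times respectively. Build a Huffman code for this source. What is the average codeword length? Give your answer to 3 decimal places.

1.832 bits/symbol

Probabilities are the counts divided by 95.
Repeatedly combine the two least-probable nodes; the expected code length is the sum of the merged weights.
merge 9/95 + 1/5 → 28/95
merge 23/95 + 28/95 → 51/95
merge 44/95 + 51/95 → 1
L = 28/95 + 51/95 + 1 = 174/95 ≈ 1.832 bits/symbol.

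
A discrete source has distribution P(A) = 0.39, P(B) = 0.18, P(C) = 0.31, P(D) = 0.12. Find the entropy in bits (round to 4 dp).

1.8660 bits

H = −Σ pᵢ log₂ pᵢ.
−0.39·log₂(0.39) = 0.5298
−0.18·log₂(0.18) = 0.4453
−0.31·log₂(0.31) = 0.5238
−0.12·log₂(0.12) = 0.3671
Sum ≈ 1.8660 → 1.8660 bits.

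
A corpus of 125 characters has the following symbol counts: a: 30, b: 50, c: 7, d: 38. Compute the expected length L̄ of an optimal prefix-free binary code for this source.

1.896 bits/symbol

Probabilities are the counts divided by 125.
Repeatedly combine the two least-probable nodes; the expected code length is the sum of the merged weights.
merge 7/125 + 6/25 → 37/125
merge 37/125 + 38/125 → 3/5
merge 2/5 + 3/5 → 1
L = 37/125 + 3/5 + 1 = 237/125 = 1.896 bits/symbol.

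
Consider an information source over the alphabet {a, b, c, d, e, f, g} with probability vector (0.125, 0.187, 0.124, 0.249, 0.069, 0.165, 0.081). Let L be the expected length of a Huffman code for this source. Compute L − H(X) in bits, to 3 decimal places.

0.025 bits

Entropy H = −Σ p log₂ p ≈ 2.6890 bits.
Huffman merges: 69/1000+81/1000→3/20; 31/250+1/8→249/1000; 3/20+33/200→63/200; 187/1000+249/1000→109/250; 249/1000+63/200→141/250; 109/250+141/250→1. L = 1357/500 ≈ 2.7140.
L − H = 2.7140 − 2.6890 = 0.025 bits.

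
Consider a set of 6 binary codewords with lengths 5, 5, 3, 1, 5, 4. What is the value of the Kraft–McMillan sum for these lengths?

0.78125

With common denominator 2^5 = 32: Σ 2^(−ℓᵢ) = 1/32 + 1/32 + 4/32 + 16/32 + 1/32 + 2/32 = 25/32 = 0.78125.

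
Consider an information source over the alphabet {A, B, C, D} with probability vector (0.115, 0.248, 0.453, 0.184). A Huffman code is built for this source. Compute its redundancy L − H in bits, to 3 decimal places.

0.021 bits

Entropy H = −Σ p log₂ p ≈ 1.8246 bits.
Huffman merges: 23/200+23/125→299/1000; 31/125+299/1000→547/1000; 453/1000+547/1000→1. L = 923/500 ≈ 1.8460.
L − H = 1.8460 − 1.8246 = 0.021 bits.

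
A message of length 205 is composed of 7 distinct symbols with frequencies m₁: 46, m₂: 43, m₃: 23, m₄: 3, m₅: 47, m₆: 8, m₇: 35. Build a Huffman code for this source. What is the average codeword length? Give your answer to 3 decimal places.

Probabilities are the counts divided by 205.
Repeatedly combine the two least-probable nodes; the expected code length is the sum of the merged weights.
merge 3/205 + 8/205 → 11/205
merge 11/205 + 23/205 → 34/205
merge 34/205 + 7/41 → 69/205
merge 43/205 + 46/205 → 89/205
merge 47/205 + 69/205 → 116/205
merge 89/205 + 116/205 → 1
L = 11/205 + 34/205 + 69/205 + 89/205 + 116/205 + 1 = 524/205 ≈ 2.556 bits/symbol.

2.556 bits/symbol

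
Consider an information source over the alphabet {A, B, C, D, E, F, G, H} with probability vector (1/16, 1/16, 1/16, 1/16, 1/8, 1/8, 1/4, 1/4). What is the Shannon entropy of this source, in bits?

Each probability is a power of 1/2, so log₂(1/p) is an integer.
H = Σ p·log₂(1/p) = 1/16·4 + 1/16·4 + 1/16·4 + 1/16·4 + 1/8·3 + 1/8·3 + 1/4·2 + 1/4·2 = 2.75 bits.

2.75 bits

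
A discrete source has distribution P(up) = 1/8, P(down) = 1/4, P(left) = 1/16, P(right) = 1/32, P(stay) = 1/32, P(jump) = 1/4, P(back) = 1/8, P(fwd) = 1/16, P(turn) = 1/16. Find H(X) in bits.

Each probability is a power of 1/2, so log₂(1/p) is an integer.
H = Σ p·log₂(1/p) = 1/8·3 + 1/4·2 + 1/16·4 + 1/32·5 + 1/32·5 + 1/4·2 + 1/8·3 + 1/16·4 + 1/16·4 = 2.8125 bits.

2.8125 bits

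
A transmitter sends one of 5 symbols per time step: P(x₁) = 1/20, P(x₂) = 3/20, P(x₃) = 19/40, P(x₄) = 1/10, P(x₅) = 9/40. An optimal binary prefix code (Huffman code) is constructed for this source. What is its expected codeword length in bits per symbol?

Repeatedly combine the two least-probable nodes; the expected code length is the sum of the merged weights.
merge 1/20 + 1/10 → 3/20
merge 3/20 + 3/20 → 3/10
merge 9/40 + 3/10 → 21/40
merge 19/40 + 21/40 → 1
L = 3/20 + 3/10 + 21/40 + 1 = 79/40 = 1.975 bits/symbol.

1.975 bits/symbol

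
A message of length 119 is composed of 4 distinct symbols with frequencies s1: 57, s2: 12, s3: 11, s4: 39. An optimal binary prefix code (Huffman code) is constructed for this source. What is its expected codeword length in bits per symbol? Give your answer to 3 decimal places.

1.714 bits/symbol

Probabilities are the counts divided by 119.
Repeatedly combine the two least-probable nodes; the expected code length is the sum of the merged weights.
merge 11/119 + 12/119 → 23/119
merge 23/119 + 39/119 → 62/119
merge 57/119 + 62/119 → 1
L = 23/119 + 62/119 + 1 = 12/7 ≈ 1.714 bits/symbol.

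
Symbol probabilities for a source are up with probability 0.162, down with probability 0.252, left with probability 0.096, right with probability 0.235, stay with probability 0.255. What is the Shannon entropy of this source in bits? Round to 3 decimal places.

H = −Σ pᵢ log₂ pᵢ.
−0.162·log₂(0.162) = 0.4254
−0.252·log₂(0.252) = 0.5011
−0.096·log₂(0.096) = 0.3246
−0.235·log₂(0.235) = 0.4910
−0.255·log₂(0.255) = 0.5027
Sum ≈ 2.2448 → 2.245 bits.

2.245 bits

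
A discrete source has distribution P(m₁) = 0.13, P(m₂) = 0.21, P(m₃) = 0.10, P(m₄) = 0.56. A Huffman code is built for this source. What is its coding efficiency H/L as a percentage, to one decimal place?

99.2%

Entropy H = −Σ p log₂ p ≈ 1.6561 bits.
Huffman merges: 1/10+13/100→23/100; 21/100+23/100→11/25; 11/25+14/25→1. L = 167/100 ≈ 1.6700.
Efficiency = H/L = 1.6561/1.6700 = 99.2%.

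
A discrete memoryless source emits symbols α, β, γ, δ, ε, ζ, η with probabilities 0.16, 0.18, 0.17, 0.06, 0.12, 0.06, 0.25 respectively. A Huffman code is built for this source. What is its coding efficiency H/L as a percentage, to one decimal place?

Entropy H = −Σ p log₂ p ≈ 2.6570 bits.
Huffman merges: 3/50+3/50→3/25; 3/25+3/25→6/25; 4/25+17/100→33/100; 9/50+6/25→21/50; 1/4+33/100→29/50; 21/50+29/50→1. L = 269/100 ≈ 2.6900.
Efficiency = H/L = 2.6570/2.6900 = 98.8%.

98.8%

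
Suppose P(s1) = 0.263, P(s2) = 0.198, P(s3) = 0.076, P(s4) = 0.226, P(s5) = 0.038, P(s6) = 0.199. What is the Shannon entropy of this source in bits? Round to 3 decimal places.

H = −Σ pᵢ log₂ pᵢ.
−0.263·log₂(0.263) = 0.5068
−0.198·log₂(0.198) = 0.4626
−0.076·log₂(0.076) = 0.2826
−0.226·log₂(0.226) = 0.4849
−0.038·log₂(0.038) = 0.1793
−0.199·log₂(0.199) = 0.4635
Sum ≈ 2.3796 → 2.380 bits.

2.380 bits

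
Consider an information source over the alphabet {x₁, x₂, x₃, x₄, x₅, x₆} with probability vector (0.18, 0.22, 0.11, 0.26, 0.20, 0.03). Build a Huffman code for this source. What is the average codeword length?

Repeatedly combine the two least-probable nodes; the expected code length is the sum of the merged weights.
merge 3/100 + 11/100 → 7/50
merge 7/50 + 9/50 → 8/25
merge 1/5 + 11/50 → 21/50
merge 13/50 + 8/25 → 29/50
merge 21/50 + 29/50 → 1
L = 7/50 + 8/25 + 21/50 + 29/50 + 1 = 123/50 = 2.46 bits/symbol.

2.46 bits/symbol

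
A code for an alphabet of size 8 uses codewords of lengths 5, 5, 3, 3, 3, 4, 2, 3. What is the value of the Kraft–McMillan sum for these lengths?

With common denominator 2^5 = 32: Σ 2^(−ℓᵢ) = 1/32 + 1/32 + 4/32 + 4/32 + 4/32 + 2/32 + 8/32 + 4/32 = 28/32 = 0.875.

0.875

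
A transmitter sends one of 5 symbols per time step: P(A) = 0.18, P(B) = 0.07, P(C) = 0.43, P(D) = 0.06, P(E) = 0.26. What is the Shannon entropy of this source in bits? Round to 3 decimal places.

H = −Σ pᵢ log₂ pᵢ.
−0.18·log₂(0.18) = 0.4453
−0.07·log₂(0.07) = 0.2686
−0.43·log₂(0.43) = 0.5236
−0.06·log₂(0.06) = 0.2435
−0.26·log₂(0.26) = 0.5053
Sum ≈ 1.9862 → 1.986 bits.

1.986 bits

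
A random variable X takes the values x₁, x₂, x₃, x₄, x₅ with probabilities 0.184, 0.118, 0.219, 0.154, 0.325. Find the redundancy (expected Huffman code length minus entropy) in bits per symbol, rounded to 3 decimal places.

0.036 bits

Entropy H = −Σ p log₂ p ≈ 2.2356 bits.
Huffman merges: 59/500+77/500→34/125; 23/125+219/1000→403/1000; 34/125+13/40→597/1000; 403/1000+597/1000→1. L = 284/125 ≈ 2.2720.
L − H = 2.2720 − 2.2356 = 0.036 bits.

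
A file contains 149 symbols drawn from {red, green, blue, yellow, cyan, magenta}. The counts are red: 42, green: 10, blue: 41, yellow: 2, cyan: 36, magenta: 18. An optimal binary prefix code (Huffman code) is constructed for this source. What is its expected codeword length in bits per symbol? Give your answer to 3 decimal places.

Probabilities are the counts divided by 149.
Repeatedly combine the two least-probable nodes; the expected code length is the sum of the merged weights.
merge 2/149 + 10/149 → 12/149
merge 12/149 + 18/149 → 30/149
merge 30/149 + 36/149 → 66/149
merge 41/149 + 42/149 → 83/149
merge 66/149 + 83/149 → 1
L = 12/149 + 30/149 + 66/149 + 83/149 + 1 = 340/149 ≈ 2.282 bits/symbol.

2.282 bits/symbol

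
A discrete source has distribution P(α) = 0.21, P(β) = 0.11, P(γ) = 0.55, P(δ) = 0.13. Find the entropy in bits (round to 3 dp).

H = −Σ pᵢ log₂ pᵢ.
−0.21·log₂(0.21) = 0.4728
−0.11·log₂(0.11) = 0.3503
−0.55·log₂(0.55) = 0.4744
−0.13·log₂(0.13) = 0.3826
Sum ≈ 1.6801 → 1.680 bits.

1.680 bits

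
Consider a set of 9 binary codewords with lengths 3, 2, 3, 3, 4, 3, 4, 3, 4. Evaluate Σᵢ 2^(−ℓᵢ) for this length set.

1.0625

With common denominator 2^4 = 16: Σ 2^(−ℓᵢ) = 2/16 + 4/16 + 2/16 + 2/16 + 1/16 + 2/16 + 1/16 + 2/16 + 1/16 = 17/16 = 1.0625.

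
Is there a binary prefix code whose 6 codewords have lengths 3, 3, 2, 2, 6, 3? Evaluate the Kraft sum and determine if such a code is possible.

With common denominator 2^6 = 64: Σ 2^(−ℓᵢ) = 8/64 + 8/64 + 16/64 + 16/64 + 1/64 + 8/64 = 57/64 = 0.890625.
Kraft's inequality requires Σ ≤ 1; here Σ = 0.890625 ≤ 1, so such a prefix code exists.

0.890625; yes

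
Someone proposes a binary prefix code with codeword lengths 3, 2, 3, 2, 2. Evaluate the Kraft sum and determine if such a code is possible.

With common denominator 2^3 = 8: Σ 2^(−ℓᵢ) = 1/8 + 2/8 + 1/8 + 2/8 + 2/8 = 8/8 = 1.
Kraft's inequality requires Σ ≤ 1; here Σ = 1 ≤ 1, so such a prefix code exists.

1; yes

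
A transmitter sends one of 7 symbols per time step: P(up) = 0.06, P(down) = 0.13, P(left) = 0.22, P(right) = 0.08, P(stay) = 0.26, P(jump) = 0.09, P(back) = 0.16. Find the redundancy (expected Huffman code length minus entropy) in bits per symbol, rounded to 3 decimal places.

0.021 bits

Entropy H = −Σ p log₂ p ≈ 2.6392 bits.
Huffman merges: 3/50+2/25→7/50; 9/100+13/100→11/50; 7/50+4/25→3/10; 11/50+11/50→11/25; 13/50+3/10→14/25; 11/25+14/25→1. L = 133/50 ≈ 2.6600.
L − H = 2.6600 − 2.6392 = 0.021 bits.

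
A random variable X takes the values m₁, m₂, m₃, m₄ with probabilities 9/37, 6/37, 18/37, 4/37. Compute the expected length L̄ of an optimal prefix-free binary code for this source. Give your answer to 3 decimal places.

Repeatedly combine the two least-probable nodes; the expected code length is the sum of the merged weights.
merge 4/37 + 6/37 → 10/37
merge 9/37 + 10/37 → 19/37
merge 18/37 + 19/37 → 1
L = 10/37 + 19/37 + 1 = 66/37 ≈ 1.784 bits/symbol.

1.784 bits/symbol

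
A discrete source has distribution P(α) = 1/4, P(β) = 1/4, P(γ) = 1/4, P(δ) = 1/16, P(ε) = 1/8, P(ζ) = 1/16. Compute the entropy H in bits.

Each probability is a power of 1/2, so log₂(1/p) is an integer.
H = Σ p·log₂(1/p) = 1/4·2 + 1/4·2 + 1/4·2 + 1/16·4 + 1/8·3 + 1/16·4 = 2.375 bits.

2.375 bits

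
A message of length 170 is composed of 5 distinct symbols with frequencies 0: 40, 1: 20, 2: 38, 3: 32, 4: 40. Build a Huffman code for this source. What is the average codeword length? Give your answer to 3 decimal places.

Probabilities are the counts divided by 170.
Repeatedly combine the two least-probable nodes; the expected code length is the sum of the merged weights.
merge 2/17 + 16/85 → 26/85
merge 19/85 + 4/17 → 39/85
merge 4/17 + 26/85 → 46/85
merge 39/85 + 46/85 → 1
L = 26/85 + 39/85 + 46/85 + 1 = 196/85 ≈ 2.306 bits/symbol.

2.306 bits/symbol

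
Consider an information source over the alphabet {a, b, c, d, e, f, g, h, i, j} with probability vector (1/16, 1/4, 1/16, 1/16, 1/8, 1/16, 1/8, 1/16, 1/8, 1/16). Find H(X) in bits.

3.125 bits

Each probability is a power of 1/2, so log₂(1/p) is an integer.
H = Σ p·log₂(1/p) = 1/16·4 + 1/4·2 + 1/16·4 + 1/16·4 + 1/8·3 + 1/16·4 + 1/8·3 + 1/16·4 + 1/8·3 + 1/16·4 = 3.125 bits.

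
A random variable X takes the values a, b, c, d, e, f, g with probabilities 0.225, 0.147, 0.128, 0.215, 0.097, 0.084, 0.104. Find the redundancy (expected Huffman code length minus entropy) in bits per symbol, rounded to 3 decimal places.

0.028 bits

Entropy H = −Σ p log₂ p ≈ 2.7135 bits.
Huffman merges: 21/250+97/1000→181/1000; 13/125+16/125→29/125; 147/1000+181/1000→41/125; 43/200+9/40→11/25; 29/125+41/125→14/25; 11/25+14/25→1. L = 2741/1000 ≈ 2.7410.
L − H = 2.7410 − 2.7135 = 0.028 bits.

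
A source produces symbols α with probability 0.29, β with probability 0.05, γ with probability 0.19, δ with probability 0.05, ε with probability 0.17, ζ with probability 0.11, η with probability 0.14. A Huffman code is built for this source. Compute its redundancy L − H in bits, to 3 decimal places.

Entropy H = −Σ p log₂ p ≈ 2.5873 bits.
Huffman merges: 1/20+1/20→1/10; 1/10+11/100→21/100; 7/50+17/100→31/100; 19/100+21/100→2/5; 29/100+31/100→3/5; 2/5+3/5→1. L = 131/50 ≈ 2.6200.
L − H = 2.6200 − 2.5873 = 0.033 bits.

0.033 bits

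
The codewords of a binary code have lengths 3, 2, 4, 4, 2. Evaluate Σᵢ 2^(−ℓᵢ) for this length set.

With common denominator 2^4 = 16: Σ 2^(−ℓᵢ) = 2/16 + 4/16 + 1/16 + 1/16 + 4/16 = 12/16 = 0.75.

0.75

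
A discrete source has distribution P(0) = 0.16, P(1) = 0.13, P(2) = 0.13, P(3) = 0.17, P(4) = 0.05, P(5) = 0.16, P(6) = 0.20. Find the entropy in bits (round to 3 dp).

2.726 bits

H = −Σ pᵢ log₂ pᵢ.
−0.16·log₂(0.16) = 0.4230
−0.13·log₂(0.13) = 0.3826
−0.13·log₂(0.13) = 0.3826
−0.17·log₂(0.17) = 0.4346
−0.05·log₂(0.05) = 0.2161
−0.16·log₂(0.16) = 0.4230
−0.20·log₂(0.20) = 0.4644
Sum ≈ 2.7264 → 2.726 bits.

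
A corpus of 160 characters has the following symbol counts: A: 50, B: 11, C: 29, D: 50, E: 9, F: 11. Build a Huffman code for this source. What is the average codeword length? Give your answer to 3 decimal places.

2.319 bits/symbol

Probabilities are the counts divided by 160.
Repeatedly combine the two least-probable nodes; the expected code length is the sum of the merged weights.
merge 9/160 + 11/160 → 1/8
merge 11/160 + 1/8 → 31/160
merge 29/160 + 31/160 → 3/8
merge 5/16 + 5/16 → 5/8
merge 3/8 + 5/8 → 1
L = 1/8 + 31/160 + 3/8 + 5/8 + 1 = 371/160 ≈ 2.319 bits/symbol.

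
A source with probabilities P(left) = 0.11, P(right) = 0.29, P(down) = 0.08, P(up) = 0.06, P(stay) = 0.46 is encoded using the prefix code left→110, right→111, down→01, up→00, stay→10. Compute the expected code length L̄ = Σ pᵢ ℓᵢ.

L̄ = Σ pᵢ·ℓᵢ = 0.11·3 + 0.29·3 + 0.08·2 + 0.06·2 + 0.46·2 = 2.4 bits/symbol.

2.4 bits/symbol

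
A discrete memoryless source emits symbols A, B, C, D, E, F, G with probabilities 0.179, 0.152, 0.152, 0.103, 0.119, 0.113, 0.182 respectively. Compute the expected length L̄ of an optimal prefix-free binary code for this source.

Repeatedly combine the two least-probable nodes; the expected code length is the sum of the merged weights.
merge 103/1000 + 113/1000 → 27/125
merge 119/1000 + 19/125 → 271/1000
merge 19/125 + 179/1000 → 331/1000
merge 91/500 + 27/125 → 199/500
merge 271/1000 + 331/1000 → 301/500
merge 199/500 + 301/500 → 1
L = 27/125 + 271/1000 + 331/1000 + 199/500 + 301/500 + 1 = 1409/500 = 2.818 bits/symbol.

2.818 bits/symbol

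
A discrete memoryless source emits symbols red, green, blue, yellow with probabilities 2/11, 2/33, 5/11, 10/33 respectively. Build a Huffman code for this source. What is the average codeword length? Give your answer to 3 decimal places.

1.788 bits/symbol

Repeatedly combine the two least-probable nodes; the expected code length is the sum of the merged weights.
merge 2/33 + 2/11 → 8/33
merge 8/33 + 10/33 → 6/11
merge 5/11 + 6/11 → 1
L = 8/33 + 6/11 + 1 = 59/33 ≈ 1.788 bits/symbol.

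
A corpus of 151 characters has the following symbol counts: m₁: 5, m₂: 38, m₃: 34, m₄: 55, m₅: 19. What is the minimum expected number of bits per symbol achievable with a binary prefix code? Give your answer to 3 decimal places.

2.159 bits/symbol

Probabilities are the counts divided by 151.
Repeatedly combine the two least-probable nodes; the expected code length is the sum of the merged weights.
merge 5/151 + 19/151 → 24/151
merge 24/151 + 34/151 → 58/151
merge 38/151 + 55/151 → 93/151
merge 58/151 + 93/151 → 1
L = 24/151 + 58/151 + 93/151 + 1 = 326/151 ≈ 2.159 bits/symbol.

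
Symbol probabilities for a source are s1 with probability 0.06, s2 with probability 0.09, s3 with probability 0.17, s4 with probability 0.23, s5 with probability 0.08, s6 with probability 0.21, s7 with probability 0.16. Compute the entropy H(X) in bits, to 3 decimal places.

2.666 bits

H = −Σ pᵢ log₂ pᵢ.
−0.06·log₂(0.06) = 0.2435
−0.09·log₂(0.09) = 0.3127
−0.17·log₂(0.17) = 0.4346
−0.23·log₂(0.23) = 0.4877
−0.08·log₂(0.08) = 0.2915
−0.21·log₂(0.21) = 0.4728
−0.16·log₂(0.16) = 0.4230
Sum ≈ 2.6658 → 2.666 bits.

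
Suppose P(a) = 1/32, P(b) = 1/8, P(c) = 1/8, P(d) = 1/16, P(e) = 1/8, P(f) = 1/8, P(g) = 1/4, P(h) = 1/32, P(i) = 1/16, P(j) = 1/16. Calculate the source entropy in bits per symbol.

3.0625 bits

Each probability is a power of 1/2, so log₂(1/p) is an integer.
H = Σ p·log₂(1/p) = 1/32·5 + 1/8·3 + 1/8·3 + 1/16·4 + 1/8·3 + 1/8·3 + 1/4·2 + 1/32·5 + 1/16·4 + 1/16·4 = 3.0625 bits.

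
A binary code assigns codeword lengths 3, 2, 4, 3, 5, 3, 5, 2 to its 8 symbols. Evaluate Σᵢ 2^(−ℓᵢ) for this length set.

1

With common denominator 2^5 = 32: Σ 2^(−ℓᵢ) = 4/32 + 8/32 + 2/32 + 4/32 + 1/32 + 4/32 + 1/32 + 8/32 = 32/32 = 1.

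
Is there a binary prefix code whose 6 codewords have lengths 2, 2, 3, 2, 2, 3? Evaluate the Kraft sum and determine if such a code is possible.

1.25; no

With common denominator 2^3 = 8: Σ 2^(−ℓᵢ) = 2/8 + 2/8 + 1/8 + 2/8 + 2/8 + 1/8 = 10/8 = 1.25.
Kraft's inequality requires Σ ≤ 1; here Σ = 1.25 > 1, so no such prefix code exists.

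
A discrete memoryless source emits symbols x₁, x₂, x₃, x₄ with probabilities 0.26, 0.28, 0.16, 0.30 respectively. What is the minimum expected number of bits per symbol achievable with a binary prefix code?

2 bits/symbol

Repeatedly combine the two least-probable nodes; the expected code length is the sum of the merged weights.
merge 4/25 + 13/50 → 21/50
merge 7/25 + 3/10 → 29/50
merge 21/50 + 29/50 → 1
L = 21/50 + 29/50 + 1 = 2 bits/symbol.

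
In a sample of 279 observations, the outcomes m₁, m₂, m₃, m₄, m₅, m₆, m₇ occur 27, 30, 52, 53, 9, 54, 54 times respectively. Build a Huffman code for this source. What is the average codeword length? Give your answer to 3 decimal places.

Probabilities are the counts divided by 279.
Repeatedly combine the two least-probable nodes; the expected code length is the sum of the merged weights.
merge 1/31 + 3/31 → 4/31
merge 10/93 + 4/31 → 22/93
merge 52/279 + 53/279 → 35/93
merge 6/31 + 6/31 → 12/31
merge 22/93 + 35/93 → 19/31
merge 12/31 + 19/31 → 1
L = 4/31 + 22/93 + 35/93 + 12/31 + 19/31 + 1 = 85/31 ≈ 2.742 bits/symbol.

2.742 bits/symbol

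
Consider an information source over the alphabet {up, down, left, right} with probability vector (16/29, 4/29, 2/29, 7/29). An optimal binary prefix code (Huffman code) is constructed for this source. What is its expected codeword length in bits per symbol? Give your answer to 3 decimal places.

1.655 bits/symbol

Repeatedly combine the two least-probable nodes; the expected code length is the sum of the merged weights.
merge 2/29 + 4/29 → 6/29
merge 6/29 + 7/29 → 13/29
merge 13/29 + 16/29 → 1
L = 6/29 + 13/29 + 1 = 48/29 ≈ 1.655 bits/symbol.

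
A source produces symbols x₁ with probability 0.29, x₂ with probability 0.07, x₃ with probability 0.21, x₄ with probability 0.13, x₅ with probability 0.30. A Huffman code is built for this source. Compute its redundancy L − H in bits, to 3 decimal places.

Entropy H = −Σ p log₂ p ≈ 2.1630 bits.
Huffman merges: 7/100+13/100→1/5; 1/5+21/100→41/100; 29/100+3/10→59/100; 41/100+59/100→1. L = 11/5 ≈ 2.2000.
L − H = 2.2000 − 2.1630 = 0.037 bits.

0.037 bits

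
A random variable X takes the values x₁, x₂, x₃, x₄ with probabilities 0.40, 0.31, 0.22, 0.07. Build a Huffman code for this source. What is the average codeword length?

Repeatedly combine the two least-probable nodes; the expected code length is the sum of the merged weights.
merge 7/100 + 11/50 → 29/100
merge 29/100 + 31/100 → 3/5
merge 2/5 + 3/5 → 1
L = 29/100 + 3/5 + 1 = 189/100 = 1.89 bits/symbol.

1.89 bits/symbol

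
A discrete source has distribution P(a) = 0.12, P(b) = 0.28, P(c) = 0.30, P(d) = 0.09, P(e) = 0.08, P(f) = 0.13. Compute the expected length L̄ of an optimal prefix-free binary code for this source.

Repeatedly combine the two least-probable nodes; the expected code length is the sum of the merged weights.
merge 2/25 + 9/100 → 17/100
merge 3/25 + 13/100 → 1/4
merge 17/100 + 1/4 → 21/50
merge 7/25 + 3/10 → 29/50
merge 21/50 + 29/50 → 1
L = 17/100 + 1/4 + 21/50 + 29/50 + 1 = 121/50 = 2.42 bits/symbol.

2.42 bits/symbol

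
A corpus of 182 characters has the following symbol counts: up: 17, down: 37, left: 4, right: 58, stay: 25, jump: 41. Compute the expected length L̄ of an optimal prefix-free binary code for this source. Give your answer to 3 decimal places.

Probabilities are the counts divided by 182.
Repeatedly combine the two least-probable nodes; the expected code length is the sum of the merged weights.
merge 2/91 + 17/182 → 3/26
merge 3/26 + 25/182 → 23/91
merge 37/182 + 41/182 → 3/7
merge 23/91 + 29/91 → 4/7
merge 3/7 + 4/7 → 1
L = 3/26 + 23/91 + 3/7 + 4/7 + 1 = 431/182 ≈ 2.368 bits/symbol.

2.368 bits/symbol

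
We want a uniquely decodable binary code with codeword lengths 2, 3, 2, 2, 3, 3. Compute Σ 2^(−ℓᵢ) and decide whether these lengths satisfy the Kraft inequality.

1.125; no

With common denominator 2^3 = 8: Σ 2^(−ℓᵢ) = 2/8 + 1/8 + 2/8 + 2/8 + 1/8 + 1/8 = 9/8 = 1.125.
Kraft's inequality requires Σ ≤ 1; here Σ = 1.125 > 1, so no such prefix code exists.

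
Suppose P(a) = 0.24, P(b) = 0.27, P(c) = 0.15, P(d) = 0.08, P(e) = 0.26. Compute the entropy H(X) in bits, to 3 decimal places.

2.211 bits

H = −Σ pᵢ log₂ pᵢ.
−0.24·log₂(0.24) = 0.4941
−0.27·log₂(0.27) = 0.5100
−0.15·log₂(0.15) = 0.4105
−0.08·log₂(0.08) = 0.2915
−0.26·log₂(0.26) = 0.5053
Sum ≈ 2.2115 → 2.211 bits.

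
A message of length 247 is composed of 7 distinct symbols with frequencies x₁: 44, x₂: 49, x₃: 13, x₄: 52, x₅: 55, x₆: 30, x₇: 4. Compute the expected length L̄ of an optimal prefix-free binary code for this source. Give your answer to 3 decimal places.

2.628 bits/symbol

Probabilities are the counts divided by 247.
Repeatedly combine the two least-probable nodes; the expected code length is the sum of the merged weights.
merge 4/247 + 1/19 → 17/247
merge 17/247 + 30/247 → 47/247
merge 44/247 + 47/247 → 7/19
merge 49/247 + 4/19 → 101/247
merge 55/247 + 7/19 → 146/247
merge 101/247 + 146/247 → 1
L = 17/247 + 47/247 + 7/19 + 101/247 + 146/247 + 1 = 649/247 ≈ 2.628 bits/symbol.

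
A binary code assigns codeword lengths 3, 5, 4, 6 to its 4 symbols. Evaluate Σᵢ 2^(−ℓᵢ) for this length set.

0.234375

With common denominator 2^6 = 64: Σ 2^(−ℓᵢ) = 8/64 + 2/64 + 4/64 + 1/64 = 15/64 = 0.234375.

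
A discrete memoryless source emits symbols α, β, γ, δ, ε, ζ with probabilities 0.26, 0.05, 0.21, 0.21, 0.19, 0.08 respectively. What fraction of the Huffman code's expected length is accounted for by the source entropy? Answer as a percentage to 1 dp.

98.5%

Entropy H = −Σ p log₂ p ≈ 2.4138 bits.
Huffman merges: 1/20+2/25→13/100; 13/100+19/100→8/25; 21/100+21/100→21/50; 13/50+8/25→29/50; 21/50+29/50→1. L = 49/20 ≈ 2.4500.
Efficiency = H/L = 2.4138/2.4500 = 98.5%.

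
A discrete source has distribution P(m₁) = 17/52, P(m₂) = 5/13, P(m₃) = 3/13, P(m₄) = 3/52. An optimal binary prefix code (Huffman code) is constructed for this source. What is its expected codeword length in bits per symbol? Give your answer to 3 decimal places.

Repeatedly combine the two least-probable nodes; the expected code length is the sum of the merged weights.
merge 3/52 + 3/13 → 15/52
merge 15/52 + 17/52 → 8/13
merge 5/13 + 8/13 → 1
L = 15/52 + 8/13 + 1 = 99/52 ≈ 1.904 bits/symbol.

1.904 bits/symbol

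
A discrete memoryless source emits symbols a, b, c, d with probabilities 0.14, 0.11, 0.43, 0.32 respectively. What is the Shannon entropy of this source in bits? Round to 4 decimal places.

1.7970 bits

H = −Σ pᵢ log₂ pᵢ.
−0.14·log₂(0.14) = 0.3971
−0.11·log₂(0.11) = 0.3503
−0.43·log₂(0.43) = 0.5236
−0.32·log₂(0.32) = 0.5260
Sum ≈ 1.7970 → 1.7970 bits.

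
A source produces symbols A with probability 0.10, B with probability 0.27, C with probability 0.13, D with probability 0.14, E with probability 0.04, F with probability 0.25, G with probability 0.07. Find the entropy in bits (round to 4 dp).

2.5763 bits

H = −Σ pᵢ log₂ pᵢ.
−0.10·log₂(0.10) = 0.3322
−0.27·log₂(0.27) = 0.5100
−0.13·log₂(0.13) = 0.3826
−0.14·log₂(0.14) = 0.3971
−0.04·log₂(0.04) = 0.1858
−0.25·log₂(0.25) = 0.5000
−0.07·log₂(0.07) = 0.2686
Sum ≈ 2.5763 → 2.5763 bits.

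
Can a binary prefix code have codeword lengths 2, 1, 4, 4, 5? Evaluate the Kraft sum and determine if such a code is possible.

With common denominator 2^5 = 32: Σ 2^(−ℓᵢ) = 8/32 + 16/32 + 2/32 + 2/32 + 1/32 = 29/32 = 0.90625.
Kraft's inequality requires Σ ≤ 1; here Σ = 0.90625 ≤ 1, so such a prefix code exists.

0.90625; yes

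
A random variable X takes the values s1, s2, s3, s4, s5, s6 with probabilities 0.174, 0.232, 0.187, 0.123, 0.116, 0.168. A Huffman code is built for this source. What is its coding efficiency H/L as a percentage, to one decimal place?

98.6%

Entropy H = −Σ p log₂ p ≈ 2.5450 bits.
Huffman merges: 29/250+123/1000→239/1000; 21/125+87/500→171/500; 187/1000+29/125→419/1000; 239/1000+171/500→581/1000; 419/1000+581/1000→1. L = 2581/1000 ≈ 2.5810.
Efficiency = H/L = 2.5450/2.5810 = 98.6%.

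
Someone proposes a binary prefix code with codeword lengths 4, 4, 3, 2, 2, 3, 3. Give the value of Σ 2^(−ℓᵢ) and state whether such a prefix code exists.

1; yes

With common denominator 2^4 = 16: Σ 2^(−ℓᵢ) = 1/16 + 1/16 + 2/16 + 4/16 + 4/16 + 2/16 + 2/16 = 16/16 = 1.
Kraft's inequality requires Σ ≤ 1; here Σ = 1 ≤ 1, so such a prefix code exists.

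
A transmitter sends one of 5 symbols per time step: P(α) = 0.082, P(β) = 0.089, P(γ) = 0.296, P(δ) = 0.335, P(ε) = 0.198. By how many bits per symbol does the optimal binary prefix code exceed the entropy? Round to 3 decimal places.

Entropy H = −Σ p log₂ p ≈ 2.1175 bits.
Huffman merges: 41/500+89/1000→171/1000; 171/1000+99/500→369/1000; 37/125+67/200→631/1000; 369/1000+631/1000→1. L = 2171/1000 ≈ 2.1710.
L − H = 2.1710 − 2.1175 = 0.053 bits.

0.053 bits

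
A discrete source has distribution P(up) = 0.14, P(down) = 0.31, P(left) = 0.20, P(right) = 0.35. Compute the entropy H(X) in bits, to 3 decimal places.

1.915 bits

H = −Σ pᵢ log₂ pᵢ.
−0.14·log₂(0.14) = 0.3971
−0.31·log₂(0.31) = 0.5238
−0.20·log₂(0.20) = 0.4644
−0.35·log₂(0.35) = 0.5301
Sum ≈ 1.9154 → 1.915 bits.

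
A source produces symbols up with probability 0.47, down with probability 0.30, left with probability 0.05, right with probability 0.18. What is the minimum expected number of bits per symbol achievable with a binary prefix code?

Repeatedly combine the two least-probable nodes; the expected code length is the sum of the merged weights.
merge 1/20 + 9/50 → 23/100
merge 23/100 + 3/10 → 53/100
merge 47/100 + 53/100 → 1
L = 23/100 + 53/100 + 1 = 44/25 = 1.76 bits/symbol.

1.76 bits/symbol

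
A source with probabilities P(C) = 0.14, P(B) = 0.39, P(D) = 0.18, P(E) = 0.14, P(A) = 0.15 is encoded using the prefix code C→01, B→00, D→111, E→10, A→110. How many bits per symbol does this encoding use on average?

L̄ = Σ pᵢ·ℓᵢ = 0.14·2 + 0.39·2 + 0.18·3 + 0.14·2 + 0.15·3 = 2.33 bits/symbol.

2.33 bits/symbol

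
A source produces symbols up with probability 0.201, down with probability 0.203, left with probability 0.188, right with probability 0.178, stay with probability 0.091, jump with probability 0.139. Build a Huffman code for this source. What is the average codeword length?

Repeatedly combine the two least-probable nodes; the expected code length is the sum of the merged weights.
merge 91/1000 + 139/1000 → 23/100
merge 89/500 + 47/250 → 183/500
merge 201/1000 + 203/1000 → 101/250
merge 23/100 + 183/500 → 149/250
merge 101/250 + 149/250 → 1
L = 23/100 + 183/500 + 101/250 + 149/250 + 1 = 649/250 = 2.596 bits/symbol.

2.596 bits/symbol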